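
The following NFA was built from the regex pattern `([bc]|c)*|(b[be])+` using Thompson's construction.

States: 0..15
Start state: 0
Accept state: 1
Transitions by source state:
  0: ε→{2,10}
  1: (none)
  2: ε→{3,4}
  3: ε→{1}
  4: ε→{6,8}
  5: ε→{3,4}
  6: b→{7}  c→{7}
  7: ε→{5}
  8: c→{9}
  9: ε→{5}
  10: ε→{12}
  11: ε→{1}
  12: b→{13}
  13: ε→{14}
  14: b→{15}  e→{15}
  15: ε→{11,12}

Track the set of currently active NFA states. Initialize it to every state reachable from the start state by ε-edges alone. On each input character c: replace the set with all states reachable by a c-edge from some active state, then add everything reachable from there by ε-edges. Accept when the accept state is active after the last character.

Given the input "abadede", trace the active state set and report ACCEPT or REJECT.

S₀ = ε-closure({0}) = {0,1,2,3,4,6,8,10,12}
'a' @ 1: {}  — dead — no transitions
rest 'badede' ignored (set empty)
end set {} — state 1 not in

Answer: REJECT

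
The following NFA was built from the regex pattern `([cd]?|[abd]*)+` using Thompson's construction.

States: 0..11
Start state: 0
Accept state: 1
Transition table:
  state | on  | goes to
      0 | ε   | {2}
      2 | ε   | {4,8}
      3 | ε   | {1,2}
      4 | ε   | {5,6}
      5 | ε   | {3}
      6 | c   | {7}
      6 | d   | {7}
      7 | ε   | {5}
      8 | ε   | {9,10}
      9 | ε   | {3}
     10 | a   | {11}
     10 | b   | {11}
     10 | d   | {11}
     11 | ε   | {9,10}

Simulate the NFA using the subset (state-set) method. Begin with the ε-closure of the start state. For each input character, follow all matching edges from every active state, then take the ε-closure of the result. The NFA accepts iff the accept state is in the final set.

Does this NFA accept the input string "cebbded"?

S₀ = ε-closure({0}) = {0,1,2,3,4,5,6,8,9,10}
'c' @ 1: {1,2,3,4,5,6,7,8,9,10}  (accept∈set)
'e' @ 2: {}  — no active states
rest 'bbded' ignored (set empty)
end set {} — state 1 not in

Answer: REJECT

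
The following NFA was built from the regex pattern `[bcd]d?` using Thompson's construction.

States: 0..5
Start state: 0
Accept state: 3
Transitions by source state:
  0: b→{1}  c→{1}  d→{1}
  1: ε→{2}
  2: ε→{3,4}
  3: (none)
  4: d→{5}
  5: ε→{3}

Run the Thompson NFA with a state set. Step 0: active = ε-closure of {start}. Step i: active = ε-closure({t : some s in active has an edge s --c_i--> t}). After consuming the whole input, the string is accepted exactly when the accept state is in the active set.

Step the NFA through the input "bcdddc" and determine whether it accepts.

start: ε-closure({0}) = {0}
'b' @ 1: {1,2,3,4}  [accepting]
'c' @ 2: {}  — dead — no transitions
rest 'dddc' ignored (set empty)
end set {} — state 3 not in

Answer: REJECT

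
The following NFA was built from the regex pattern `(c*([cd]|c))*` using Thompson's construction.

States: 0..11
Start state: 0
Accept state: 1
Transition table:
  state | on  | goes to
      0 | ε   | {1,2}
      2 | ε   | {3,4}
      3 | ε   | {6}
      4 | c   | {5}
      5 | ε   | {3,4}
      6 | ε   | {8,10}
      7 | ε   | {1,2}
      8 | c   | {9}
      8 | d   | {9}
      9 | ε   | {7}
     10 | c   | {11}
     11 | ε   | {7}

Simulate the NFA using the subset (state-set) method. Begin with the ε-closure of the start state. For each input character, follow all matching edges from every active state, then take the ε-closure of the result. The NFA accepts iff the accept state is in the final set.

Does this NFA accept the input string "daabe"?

Answer: REJECT

Derivation:
S₀ = ε-closure({0}) = {0,1,2,3,4,6,8,10}
'd' @ 1: {1,2,3,4,6,7,8,9,10}  (accept∈set)
'a' @ 2: {}  — no active states
rest 'abe' ignored (set empty)
after full input: {}  (accept=1 not in)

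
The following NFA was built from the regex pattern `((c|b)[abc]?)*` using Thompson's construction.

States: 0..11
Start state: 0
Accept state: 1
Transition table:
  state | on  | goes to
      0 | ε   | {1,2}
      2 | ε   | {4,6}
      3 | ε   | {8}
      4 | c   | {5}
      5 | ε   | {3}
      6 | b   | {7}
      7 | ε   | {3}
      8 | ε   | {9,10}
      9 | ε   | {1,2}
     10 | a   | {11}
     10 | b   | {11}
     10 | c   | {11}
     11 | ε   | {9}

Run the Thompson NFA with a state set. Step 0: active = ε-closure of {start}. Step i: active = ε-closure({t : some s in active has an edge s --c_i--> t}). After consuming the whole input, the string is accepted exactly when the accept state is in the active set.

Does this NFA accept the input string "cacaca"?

S₀ = ε-closure({0}) = {0,1,2,4,6}
'c' @ 1: {1,2,3,4,5,6,8,9,10}  (accept∈set)
'a' @ 2: {1,2,4,6,9,11}  (accept∈set)
'c' @ 3: {1,2,3,4,5,6,8,9,10}  (accept∈set)
'a' @ 4: {1,2,4,6,9,11}  (accept∈set)
'c' @ 5: {1,2,3,4,5,6,8,9,10}  (accept∈set)
'a' @ 6: {1,2,4,6,9,11}  (accept∈set)
after full input: {1,2,4,6,9,11}  (accept=1 in)

Answer: ACCEPT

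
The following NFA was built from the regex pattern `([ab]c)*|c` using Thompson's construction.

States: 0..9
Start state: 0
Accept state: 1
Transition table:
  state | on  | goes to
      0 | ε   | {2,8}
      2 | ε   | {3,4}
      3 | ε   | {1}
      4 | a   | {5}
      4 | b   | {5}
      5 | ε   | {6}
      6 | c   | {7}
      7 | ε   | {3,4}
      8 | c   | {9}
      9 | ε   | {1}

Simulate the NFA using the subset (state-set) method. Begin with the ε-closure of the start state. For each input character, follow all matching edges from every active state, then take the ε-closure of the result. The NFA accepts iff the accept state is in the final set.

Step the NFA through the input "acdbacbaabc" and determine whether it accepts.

Answer: REJECT

Steps:
S₀ = ε-closure({0}) = {0,1,2,3,4,8}
'a' @ 1: {5,6}
'c' @ 2: {1,3,4,7}  ✓accept
'd' @ 3: {}  — no active states
rest 'bacbaabc' ignored (set empty)
after full input: {}  (accept=1 not in)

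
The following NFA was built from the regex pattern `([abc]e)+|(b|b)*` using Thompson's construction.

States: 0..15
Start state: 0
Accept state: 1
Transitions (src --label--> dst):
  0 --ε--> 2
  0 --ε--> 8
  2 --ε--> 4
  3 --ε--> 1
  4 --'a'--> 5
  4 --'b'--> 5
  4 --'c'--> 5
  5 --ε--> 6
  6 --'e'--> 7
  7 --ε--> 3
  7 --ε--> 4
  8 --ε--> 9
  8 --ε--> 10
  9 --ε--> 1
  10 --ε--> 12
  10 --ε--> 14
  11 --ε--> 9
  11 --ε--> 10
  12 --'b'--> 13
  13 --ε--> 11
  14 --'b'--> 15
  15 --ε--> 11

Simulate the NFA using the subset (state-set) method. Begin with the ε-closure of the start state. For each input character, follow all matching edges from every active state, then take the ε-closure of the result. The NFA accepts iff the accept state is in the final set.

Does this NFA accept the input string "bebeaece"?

initial (ε-close {0}): {0,1,2,4,8,9,10,12,14}
'b' @ 1: {1,5,6,9,10,11,12,13,14,15}  (accept∈set)
'e' @ 2: {1,3,4,7}  (accept∈set)
'b' @ 3: {5,6}
'e' @ 4: {1,3,4,7}  (accept∈set)
'a' @ 5: {5,6}
'e' @ 6: {1,3,4,7}  (accept∈set)
'c' @ 7: {5,6}
'e' @ 8: {1,3,4,7}  (accept∈set)
final: {1,3,4,7}; accept 1 in set

Answer: ACCEPT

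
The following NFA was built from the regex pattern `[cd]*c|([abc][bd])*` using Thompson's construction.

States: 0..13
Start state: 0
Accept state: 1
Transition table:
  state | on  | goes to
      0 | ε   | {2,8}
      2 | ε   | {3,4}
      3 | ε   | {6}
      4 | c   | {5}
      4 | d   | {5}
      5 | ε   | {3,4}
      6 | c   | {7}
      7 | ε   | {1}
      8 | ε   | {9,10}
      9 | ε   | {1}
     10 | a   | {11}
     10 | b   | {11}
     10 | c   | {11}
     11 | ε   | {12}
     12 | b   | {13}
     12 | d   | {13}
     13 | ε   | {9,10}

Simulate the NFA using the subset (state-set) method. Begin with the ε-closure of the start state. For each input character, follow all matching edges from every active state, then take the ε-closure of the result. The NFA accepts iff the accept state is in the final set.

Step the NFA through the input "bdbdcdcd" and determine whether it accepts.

Answer: ACCEPT

Derivation:
start: ε-closure({0}) = {0,1,2,3,4,6,8,9,10}
'b' @ 1: {11,12}
'd' @ 2: {1,9,10,13}  ✓accept
'b' @ 3: {11,12}
'd' @ 4: {1,9,10,13}  ✓accept
'c' @ 5: {11,12}
'd' @ 6: {1,9,10,13}  ✓accept
'c' @ 7: {11,12}
'd' @ 8: {1,9,10,13}  ✓accept
final: {1,9,10,13}; accept 1 in set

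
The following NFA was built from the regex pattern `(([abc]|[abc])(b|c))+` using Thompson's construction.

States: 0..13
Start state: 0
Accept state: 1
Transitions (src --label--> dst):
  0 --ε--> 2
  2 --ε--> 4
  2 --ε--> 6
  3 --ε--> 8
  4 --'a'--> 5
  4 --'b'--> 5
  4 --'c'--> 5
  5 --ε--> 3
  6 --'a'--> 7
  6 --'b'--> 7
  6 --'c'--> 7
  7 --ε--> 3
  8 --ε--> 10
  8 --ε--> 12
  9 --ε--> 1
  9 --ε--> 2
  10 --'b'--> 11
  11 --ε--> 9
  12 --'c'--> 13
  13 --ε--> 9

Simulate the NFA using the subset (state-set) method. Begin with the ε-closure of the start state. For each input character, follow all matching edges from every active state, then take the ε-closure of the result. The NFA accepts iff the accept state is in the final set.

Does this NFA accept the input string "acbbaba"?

initial (ε-close {0}): {0,2,4,6}
'a' @ 1: {3,5,7,8,10,12}
'c' @ 2: {1,2,4,6,9,13}  ✓accept
'b' @ 3: {3,5,7,8,10,12}
'b' @ 4: {1,2,4,6,9,11}  ✓accept
'a' @ 5: {3,5,7,8,10,12}
'b' @ 6: {1,2,4,6,9,11}  ✓accept
'a' @ 7: {3,5,7,8,10,12}
final: {3,5,7,8,10,12}; accept 1 not in set

Answer: REJECT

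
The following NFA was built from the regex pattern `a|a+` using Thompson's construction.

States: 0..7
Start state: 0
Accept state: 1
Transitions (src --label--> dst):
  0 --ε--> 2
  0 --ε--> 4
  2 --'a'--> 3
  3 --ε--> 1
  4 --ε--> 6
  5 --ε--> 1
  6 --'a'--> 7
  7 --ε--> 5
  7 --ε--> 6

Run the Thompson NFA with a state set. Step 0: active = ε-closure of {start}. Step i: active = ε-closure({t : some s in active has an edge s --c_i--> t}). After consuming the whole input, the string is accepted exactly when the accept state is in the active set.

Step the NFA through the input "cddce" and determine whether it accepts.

start: ε-closure({0}) = {0,2,4,6}
'c' @ 1: {}  — no active states
rest 'ddce' ignored (set empty)
end set {} — state 1 not in

Answer: REJECT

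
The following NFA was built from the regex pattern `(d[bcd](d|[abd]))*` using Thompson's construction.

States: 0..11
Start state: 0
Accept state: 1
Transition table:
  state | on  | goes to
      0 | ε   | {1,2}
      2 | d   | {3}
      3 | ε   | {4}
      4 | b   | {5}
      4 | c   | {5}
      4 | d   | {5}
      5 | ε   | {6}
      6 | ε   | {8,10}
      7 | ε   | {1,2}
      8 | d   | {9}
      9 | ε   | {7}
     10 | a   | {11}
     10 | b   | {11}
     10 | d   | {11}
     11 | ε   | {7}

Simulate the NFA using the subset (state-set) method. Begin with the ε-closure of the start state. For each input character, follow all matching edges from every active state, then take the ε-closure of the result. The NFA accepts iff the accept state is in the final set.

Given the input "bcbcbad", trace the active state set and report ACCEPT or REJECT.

Answer: REJECT

Derivation:
initial (ε-close {0}): {0,1,2}
'b' @ 1: {}  — state set empty
rest 'cbcbad' ignored (set empty)
after full input: {}  (accept=1 not in)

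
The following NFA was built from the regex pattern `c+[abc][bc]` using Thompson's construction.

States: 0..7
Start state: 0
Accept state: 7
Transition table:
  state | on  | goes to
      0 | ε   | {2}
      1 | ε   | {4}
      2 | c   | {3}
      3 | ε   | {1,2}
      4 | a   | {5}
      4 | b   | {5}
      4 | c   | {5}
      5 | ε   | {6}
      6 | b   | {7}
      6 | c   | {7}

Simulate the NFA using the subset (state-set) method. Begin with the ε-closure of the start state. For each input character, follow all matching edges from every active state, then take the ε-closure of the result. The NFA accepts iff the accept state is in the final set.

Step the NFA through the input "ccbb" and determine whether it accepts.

Answer: ACCEPT

Derivation:
start: ε-closure({0}) = {0,2}
'c' @ 1: {1,2,3,4}
'c' @ 2: {1,2,3,4,5,6}
'b' @ 3: {5,6,7}  ✓accept
'b' @ 4: {7}  ✓accept
end set {7} — state 7 in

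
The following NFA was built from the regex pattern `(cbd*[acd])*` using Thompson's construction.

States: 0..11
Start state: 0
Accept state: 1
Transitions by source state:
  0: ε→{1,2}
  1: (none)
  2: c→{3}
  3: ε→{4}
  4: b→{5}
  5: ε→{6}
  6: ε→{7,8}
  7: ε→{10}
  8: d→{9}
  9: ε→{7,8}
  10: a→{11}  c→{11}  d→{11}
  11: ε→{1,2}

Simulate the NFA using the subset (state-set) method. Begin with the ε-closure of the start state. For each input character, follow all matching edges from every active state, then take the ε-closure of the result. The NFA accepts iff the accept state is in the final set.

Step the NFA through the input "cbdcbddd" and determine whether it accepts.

S₀ = ε-closure({0}) = {0,1,2}
'c' @ 1: {3,4}
'b' @ 2: {5,6,7,8,10}
'd' @ 3: {1,2,7,8,9,10,11}  ✓accept
'c' @ 4: {1,2,3,4,11}  ✓accept
'b' @ 5: {5,6,7,8,10}
'd' @ 6: {1,2,7,8,9,10,11}  ✓accept
'd' @ 7: {1,2,7,8,9,10,11}  ✓accept
'd' @ 8: {1,2,7,8,9,10,11}  ✓accept
after full input: {1,2,7,8,9,10,11}  (accept=1 in)

Answer: ACCEPT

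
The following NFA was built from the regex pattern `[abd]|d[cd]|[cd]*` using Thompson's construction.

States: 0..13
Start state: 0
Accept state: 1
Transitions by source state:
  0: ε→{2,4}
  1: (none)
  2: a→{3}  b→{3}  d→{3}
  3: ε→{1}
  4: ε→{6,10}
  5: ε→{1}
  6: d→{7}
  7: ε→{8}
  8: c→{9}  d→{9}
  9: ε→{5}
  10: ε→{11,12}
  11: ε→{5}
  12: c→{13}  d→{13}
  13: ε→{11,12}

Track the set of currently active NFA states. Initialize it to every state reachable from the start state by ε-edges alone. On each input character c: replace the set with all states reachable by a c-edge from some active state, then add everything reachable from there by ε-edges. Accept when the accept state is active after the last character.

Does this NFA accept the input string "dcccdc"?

initial (ε-close {0}): {0,1,2,4,5,6,10,11,12}
'd' @ 1: {1,3,5,7,8,11,12,13}  [accepting]
'c' @ 2: {1,5,9,11,12,13}  [accepting]
'c' @ 3: {1,5,11,12,13}  [accepting]
'c' @ 4: {1,5,11,12,13}  [accepting]
'd' @ 5: {1,5,11,12,13}  [accepting]
'c' @ 6: {1,5,11,12,13}  [accepting]
end set {1,5,11,12,13} — state 1 in

Answer: ACCEPT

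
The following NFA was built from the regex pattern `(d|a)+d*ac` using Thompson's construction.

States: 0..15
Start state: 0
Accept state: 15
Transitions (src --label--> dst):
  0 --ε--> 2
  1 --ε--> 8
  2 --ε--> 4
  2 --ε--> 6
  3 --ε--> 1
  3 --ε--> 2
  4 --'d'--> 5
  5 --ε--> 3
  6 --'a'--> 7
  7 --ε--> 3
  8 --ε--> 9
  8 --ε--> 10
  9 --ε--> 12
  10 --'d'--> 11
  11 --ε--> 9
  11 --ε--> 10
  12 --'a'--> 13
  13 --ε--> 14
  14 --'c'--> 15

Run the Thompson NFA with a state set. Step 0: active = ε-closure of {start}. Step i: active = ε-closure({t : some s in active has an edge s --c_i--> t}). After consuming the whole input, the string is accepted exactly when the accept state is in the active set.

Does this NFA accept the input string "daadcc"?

start: ε-closure({0}) = {0,2,4,6}
'd' @ 1: {1,2,3,4,5,6,8,9,10,12}
'a' @ 2: {1,2,3,4,6,7,8,9,10,12,13,14}
'a' @ 3: {1,2,3,4,6,7,8,9,10,12,13,14}
'd' @ 4: {1,2,3,4,5,6,8,9,10,11,12}
'c' @ 5: {}  — dead — no transitions
rest 'c' ignored (set empty)
end set {} — state 15 not in

Answer: REJECT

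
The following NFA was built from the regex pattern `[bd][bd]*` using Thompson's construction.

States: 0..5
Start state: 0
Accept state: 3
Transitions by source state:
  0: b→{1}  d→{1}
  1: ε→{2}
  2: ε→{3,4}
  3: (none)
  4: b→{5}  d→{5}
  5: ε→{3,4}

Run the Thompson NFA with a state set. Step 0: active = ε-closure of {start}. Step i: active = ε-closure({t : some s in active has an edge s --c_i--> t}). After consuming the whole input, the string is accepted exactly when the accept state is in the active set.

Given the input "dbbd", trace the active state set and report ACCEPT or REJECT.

S₀ = ε-closure({0}) = {0}
'd' @ 1: {1,2,3,4}  [accepting]
'b' @ 2: {3,4,5}  [accepting]
'b' @ 3: {3,4,5}  [accepting]
'd' @ 4: {3,4,5}  [accepting]
end set {3,4,5} — state 3 in

Answer: ACCEPT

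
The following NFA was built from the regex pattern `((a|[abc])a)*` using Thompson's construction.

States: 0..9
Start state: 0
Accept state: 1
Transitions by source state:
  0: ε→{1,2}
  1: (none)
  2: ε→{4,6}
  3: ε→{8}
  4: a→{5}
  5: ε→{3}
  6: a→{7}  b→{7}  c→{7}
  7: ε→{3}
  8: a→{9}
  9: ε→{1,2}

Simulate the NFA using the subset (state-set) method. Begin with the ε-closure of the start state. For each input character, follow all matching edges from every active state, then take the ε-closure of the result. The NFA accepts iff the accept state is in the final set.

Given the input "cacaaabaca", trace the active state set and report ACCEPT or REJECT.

Answer: ACCEPT

Derivation:
start: ε-closure({0}) = {0,1,2,4,6}
'c' @ 1: {3,7,8}
'a' @ 2: {1,2,4,6,9}  (accept∈set)
'c' @ 3: {3,7,8}
'a' @ 4: {1,2,4,6,9}  (accept∈set)
'a' @ 5: {3,5,7,8}
'a' @ 6: {1,2,4,6,9}  (accept∈set)
'b' @ 7: {3,7,8}
'a' @ 8: {1,2,4,6,9}  (accept∈set)
'c' @ 9: {3,7,8}
'a' @ 10: {1,2,4,6,9}  (accept∈set)
after full input: {1,2,4,6,9}  (accept=1 in)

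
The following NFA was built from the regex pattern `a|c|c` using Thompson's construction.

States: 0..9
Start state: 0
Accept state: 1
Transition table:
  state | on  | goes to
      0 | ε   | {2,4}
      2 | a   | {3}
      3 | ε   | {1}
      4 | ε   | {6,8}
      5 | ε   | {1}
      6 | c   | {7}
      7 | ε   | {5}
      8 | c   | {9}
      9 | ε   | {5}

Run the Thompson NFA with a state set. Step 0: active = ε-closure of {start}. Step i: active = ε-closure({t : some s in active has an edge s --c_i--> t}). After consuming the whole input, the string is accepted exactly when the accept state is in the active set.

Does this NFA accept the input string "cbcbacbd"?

Answer: REJECT

Trace:
initial (ε-close {0}): {0,2,4,6,8}
'c' @ 1: {1,5,7,9}  [accepting]
'b' @ 2: {}  — no active states
rest 'cbacbd' ignored (set empty)
final: {}; accept 1 not in set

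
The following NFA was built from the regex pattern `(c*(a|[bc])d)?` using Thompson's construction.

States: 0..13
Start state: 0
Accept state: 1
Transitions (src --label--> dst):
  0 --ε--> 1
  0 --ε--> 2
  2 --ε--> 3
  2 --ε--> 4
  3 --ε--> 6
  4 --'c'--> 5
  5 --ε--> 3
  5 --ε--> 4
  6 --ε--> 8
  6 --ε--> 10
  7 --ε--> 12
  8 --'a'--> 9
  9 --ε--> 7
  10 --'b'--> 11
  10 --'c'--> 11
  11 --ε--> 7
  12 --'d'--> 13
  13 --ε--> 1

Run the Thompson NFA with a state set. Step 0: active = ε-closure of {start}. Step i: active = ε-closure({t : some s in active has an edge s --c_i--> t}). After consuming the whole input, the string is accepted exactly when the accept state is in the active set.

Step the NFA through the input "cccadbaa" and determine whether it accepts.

Answer: REJECT

Steps:
start: ε-closure({0}) = {0,1,2,3,4,6,8,10}
'c' @ 1: {3,4,5,6,7,8,10,11,12}
'c' @ 2: {3,4,5,6,7,8,10,11,12}
'c' @ 3: {3,4,5,6,7,8,10,11,12}
'a' @ 4: {7,9,12}
'd' @ 5: {1,13}  ✓accept
'b' @ 6: {}  — dead — no transitions
rest 'aa' ignored (set empty)
after full input: {}  (accept=1 not in)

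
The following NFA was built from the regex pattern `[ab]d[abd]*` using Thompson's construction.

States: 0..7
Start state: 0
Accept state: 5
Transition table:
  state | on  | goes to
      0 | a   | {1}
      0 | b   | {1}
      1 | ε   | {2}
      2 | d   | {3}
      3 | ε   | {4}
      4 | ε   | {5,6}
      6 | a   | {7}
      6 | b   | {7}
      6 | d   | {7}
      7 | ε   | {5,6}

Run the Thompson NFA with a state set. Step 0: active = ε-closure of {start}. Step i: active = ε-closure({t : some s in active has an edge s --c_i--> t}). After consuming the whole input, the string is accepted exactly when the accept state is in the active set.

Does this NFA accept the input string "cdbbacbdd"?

S₀ = ε-closure({0}) = {0}
'c' @ 1: {}  — dead — no transitions
rest 'dbbacbdd' ignored (set empty)
end set {} — state 5 not in

Answer: REJECT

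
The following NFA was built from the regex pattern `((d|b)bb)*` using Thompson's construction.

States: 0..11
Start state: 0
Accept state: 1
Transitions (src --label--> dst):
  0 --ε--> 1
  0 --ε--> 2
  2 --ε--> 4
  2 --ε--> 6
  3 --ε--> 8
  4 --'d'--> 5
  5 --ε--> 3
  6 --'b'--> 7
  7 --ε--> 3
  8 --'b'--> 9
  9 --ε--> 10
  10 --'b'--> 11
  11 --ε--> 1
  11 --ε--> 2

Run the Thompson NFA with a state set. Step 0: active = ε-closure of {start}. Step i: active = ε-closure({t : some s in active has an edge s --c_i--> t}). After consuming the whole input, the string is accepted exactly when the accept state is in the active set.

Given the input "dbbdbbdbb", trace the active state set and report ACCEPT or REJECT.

start: ε-closure({0}) = {0,1,2,4,6}
'd' @ 1: {3,5,8}
'b' @ 2: {9,10}
'b' @ 3: {1,2,4,6,11}  [accepting]
'd' @ 4: {3,5,8}
'b' @ 5: {9,10}
'b' @ 6: {1,2,4,6,11}  [accepting]
'd' @ 7: {3,5,8}
'b' @ 8: {9,10}
'b' @ 9: {1,2,4,6,11}  [accepting]
after full input: {1,2,4,6,11}  (accept=1 in)

Answer: ACCEPT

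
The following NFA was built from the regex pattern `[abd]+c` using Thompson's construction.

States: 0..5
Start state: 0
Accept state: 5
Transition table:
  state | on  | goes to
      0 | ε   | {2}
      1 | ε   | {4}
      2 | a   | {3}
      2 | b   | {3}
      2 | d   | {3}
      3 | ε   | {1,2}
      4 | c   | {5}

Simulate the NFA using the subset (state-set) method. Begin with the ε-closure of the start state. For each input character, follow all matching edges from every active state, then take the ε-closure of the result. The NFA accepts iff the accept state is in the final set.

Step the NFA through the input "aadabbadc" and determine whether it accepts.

Answer: ACCEPT

Derivation:
S₀ = ε-closure({0}) = {0,2}
'a' @ 1: {1,2,3,4}
'a' @ 2: {1,2,3,4}
'd' @ 3: {1,2,3,4}
'a' @ 4: {1,2,3,4}
'b' @ 5: {1,2,3,4}
'b' @ 6: {1,2,3,4}
'a' @ 7: {1,2,3,4}
'd' @ 8: {1,2,3,4}
'c' @ 9: {5}  ✓accept
final: {5}; accept 5 in set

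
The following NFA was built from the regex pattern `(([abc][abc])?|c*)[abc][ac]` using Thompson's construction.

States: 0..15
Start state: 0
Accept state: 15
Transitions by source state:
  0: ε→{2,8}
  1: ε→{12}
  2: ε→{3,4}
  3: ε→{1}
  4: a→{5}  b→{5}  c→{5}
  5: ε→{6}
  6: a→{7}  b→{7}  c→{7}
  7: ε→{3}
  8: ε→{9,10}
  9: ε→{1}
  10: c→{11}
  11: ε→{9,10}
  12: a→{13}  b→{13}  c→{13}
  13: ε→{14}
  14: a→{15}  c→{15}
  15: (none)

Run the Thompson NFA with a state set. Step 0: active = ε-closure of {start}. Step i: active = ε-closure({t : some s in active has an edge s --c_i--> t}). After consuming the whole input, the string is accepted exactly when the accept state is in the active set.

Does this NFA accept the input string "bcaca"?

start: ε-closure({0}) = {0,1,2,3,4,8,9,10,12}
'b' @ 1: {5,6,13,14}
'c' @ 2: {1,3,7,12,15}  [accepting]
'a' @ 3: {13,14}
'c' @ 4: {15}  [accepting]
'a' @ 5: {}  — no active states
end set {} — state 15 not in

Answer: REJECT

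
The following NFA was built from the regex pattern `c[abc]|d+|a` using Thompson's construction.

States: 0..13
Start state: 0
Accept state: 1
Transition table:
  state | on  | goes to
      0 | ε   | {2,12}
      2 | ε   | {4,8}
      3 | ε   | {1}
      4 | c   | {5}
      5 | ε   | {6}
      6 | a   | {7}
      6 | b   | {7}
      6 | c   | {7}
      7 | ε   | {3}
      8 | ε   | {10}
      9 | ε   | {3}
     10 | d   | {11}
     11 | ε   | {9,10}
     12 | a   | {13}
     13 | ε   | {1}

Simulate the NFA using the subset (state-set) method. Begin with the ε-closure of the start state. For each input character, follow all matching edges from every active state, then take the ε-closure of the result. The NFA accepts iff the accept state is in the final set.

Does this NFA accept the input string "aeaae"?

Answer: REJECT

Steps:
start: ε-closure({0}) = {0,2,4,8,10,12}
'a' @ 1: {1,13}  (accept∈set)
'e' @ 2: {}  — state set empty
rest 'aae' ignored (set empty)
final: {}; accept 1 not in set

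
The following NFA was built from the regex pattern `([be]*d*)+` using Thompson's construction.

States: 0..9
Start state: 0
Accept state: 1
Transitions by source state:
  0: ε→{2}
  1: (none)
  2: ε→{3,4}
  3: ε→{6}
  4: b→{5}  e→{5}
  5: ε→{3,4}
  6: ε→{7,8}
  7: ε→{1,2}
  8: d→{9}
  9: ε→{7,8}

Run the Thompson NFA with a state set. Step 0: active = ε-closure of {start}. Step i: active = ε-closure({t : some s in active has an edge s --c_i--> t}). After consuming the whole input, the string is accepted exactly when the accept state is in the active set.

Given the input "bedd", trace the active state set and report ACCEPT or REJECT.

start: ε-closure({0}) = {0,1,2,3,4,6,7,8}
'b' @ 1: {1,2,3,4,5,6,7,8}  [accepting]
'e' @ 2: {1,2,3,4,5,6,7,8}  [accepting]
'd' @ 3: {1,2,3,4,6,7,8,9}  [accepting]
'd' @ 4: {1,2,3,4,6,7,8,9}  [accepting]
final: {1,2,3,4,6,7,8,9}; accept 1 in set

Answer: ACCEPT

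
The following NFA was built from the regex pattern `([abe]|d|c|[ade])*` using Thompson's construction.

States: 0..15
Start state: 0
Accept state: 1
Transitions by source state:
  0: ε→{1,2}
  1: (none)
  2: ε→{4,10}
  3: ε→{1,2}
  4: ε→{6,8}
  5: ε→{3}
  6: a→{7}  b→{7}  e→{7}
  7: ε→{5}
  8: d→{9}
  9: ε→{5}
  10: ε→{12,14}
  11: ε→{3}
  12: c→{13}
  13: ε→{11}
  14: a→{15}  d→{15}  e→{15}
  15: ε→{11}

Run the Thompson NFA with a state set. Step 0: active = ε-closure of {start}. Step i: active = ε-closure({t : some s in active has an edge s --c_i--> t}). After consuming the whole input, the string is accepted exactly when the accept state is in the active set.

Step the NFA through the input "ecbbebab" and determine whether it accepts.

Answer: ACCEPT

Derivation:
S₀ = ε-closure({0}) = {0,1,2,4,6,8,10,12,14}
'e' @ 1: {1,2,3,4,5,6,7,8,10,11,12,14,15}  [accepting]
'c' @ 2: {1,2,3,4,6,8,10,11,12,13,14}  [accepting]
'b' @ 3: {1,2,3,4,5,6,7,8,10,12,14}  [accepting]
'b' @ 4: {1,2,3,4,5,6,7,8,10,12,14}  [accepting]
'e' @ 5: {1,2,3,4,5,6,7,8,10,11,12,14,15}  [accepting]
'b' @ 6: {1,2,3,4,5,6,7,8,10,12,14}  [accepting]
'a' @ 7: {1,2,3,4,5,6,7,8,10,11,12,14,15}  [accepting]
'b' @ 8: {1,2,3,4,5,6,7,8,10,12,14}  [accepting]
final: {1,2,3,4,5,6,7,8,10,12,14}; accept 1 in set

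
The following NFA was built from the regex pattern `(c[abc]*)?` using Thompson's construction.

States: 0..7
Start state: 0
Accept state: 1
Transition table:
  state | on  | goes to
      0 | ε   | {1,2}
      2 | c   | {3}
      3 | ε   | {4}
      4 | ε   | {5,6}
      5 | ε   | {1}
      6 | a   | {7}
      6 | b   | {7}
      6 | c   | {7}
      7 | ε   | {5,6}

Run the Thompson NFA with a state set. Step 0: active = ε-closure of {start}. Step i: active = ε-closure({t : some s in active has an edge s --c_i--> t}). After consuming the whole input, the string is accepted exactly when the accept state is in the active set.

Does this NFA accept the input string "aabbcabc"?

S₀ = ε-closure({0}) = {0,1,2}
'a' @ 1: {}  — dead — no transitions
rest 'abbcabc' ignored (set empty)
final: {}; accept 1 not in set

Answer: REJECT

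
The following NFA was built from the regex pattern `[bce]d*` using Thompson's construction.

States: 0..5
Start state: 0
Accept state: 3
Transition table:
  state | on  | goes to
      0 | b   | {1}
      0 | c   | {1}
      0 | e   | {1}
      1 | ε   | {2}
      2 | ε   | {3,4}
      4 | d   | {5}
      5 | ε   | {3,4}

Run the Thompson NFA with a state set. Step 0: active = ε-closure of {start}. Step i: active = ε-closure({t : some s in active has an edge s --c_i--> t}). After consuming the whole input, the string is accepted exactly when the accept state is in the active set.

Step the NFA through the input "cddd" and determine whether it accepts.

initial (ε-close {0}): {0}
'c' @ 1: {1,2,3,4}  [accepting]
'd' @ 2: {3,4,5}  [accepting]
'd' @ 3: {3,4,5}  [accepting]
'd' @ 4: {3,4,5}  [accepting]
final: {3,4,5}; accept 3 in set

Answer: ACCEPT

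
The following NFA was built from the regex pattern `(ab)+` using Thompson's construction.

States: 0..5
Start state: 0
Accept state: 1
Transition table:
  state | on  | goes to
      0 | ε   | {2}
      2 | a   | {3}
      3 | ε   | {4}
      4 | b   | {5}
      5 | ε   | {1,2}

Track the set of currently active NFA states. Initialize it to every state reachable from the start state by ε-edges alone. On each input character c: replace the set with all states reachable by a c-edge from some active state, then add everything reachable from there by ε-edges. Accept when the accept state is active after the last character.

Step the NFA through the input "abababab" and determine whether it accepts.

Answer: ACCEPT

Derivation:
S₀ = ε-closure({0}) = {0,2}
'a' @ 1: {3,4}
'b' @ 2: {1,2,5}  ✓accept
'a' @ 3: {3,4}
'b' @ 4: {1,2,5}  ✓accept
'a' @ 5: {3,4}
'b' @ 6: {1,2,5}  ✓accept
'a' @ 7: {3,4}
'b' @ 8: {1,2,5}  ✓accept
end set {1,2,5} — state 1 in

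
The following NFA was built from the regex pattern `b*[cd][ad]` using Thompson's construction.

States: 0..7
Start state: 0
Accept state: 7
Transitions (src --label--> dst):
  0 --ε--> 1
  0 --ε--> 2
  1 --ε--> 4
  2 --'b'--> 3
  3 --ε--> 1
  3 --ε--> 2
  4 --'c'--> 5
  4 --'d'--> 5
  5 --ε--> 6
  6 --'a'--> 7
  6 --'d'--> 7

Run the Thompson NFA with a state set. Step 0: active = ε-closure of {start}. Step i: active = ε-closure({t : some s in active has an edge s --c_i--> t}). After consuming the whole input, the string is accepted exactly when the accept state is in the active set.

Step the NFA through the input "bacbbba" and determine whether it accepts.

initial (ε-close {0}): {0,1,2,4}
'b' @ 1: {1,2,3,4}
'a' @ 2: {}  — dead — no transitions
rest 'cbbba' ignored (set empty)
end set {} — state 7 not in

Answer: REJECT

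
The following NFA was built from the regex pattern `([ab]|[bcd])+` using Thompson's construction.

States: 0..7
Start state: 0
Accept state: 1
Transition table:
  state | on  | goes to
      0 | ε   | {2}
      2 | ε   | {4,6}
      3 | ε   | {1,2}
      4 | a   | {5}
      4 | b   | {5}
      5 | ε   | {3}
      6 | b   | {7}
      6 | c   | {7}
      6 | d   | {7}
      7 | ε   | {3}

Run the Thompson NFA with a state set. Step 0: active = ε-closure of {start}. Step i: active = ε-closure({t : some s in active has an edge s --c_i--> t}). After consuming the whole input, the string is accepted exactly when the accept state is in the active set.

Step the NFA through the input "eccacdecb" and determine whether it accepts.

initial (ε-close {0}): {0,2,4,6}
'e' @ 1: {}  — dead — no transitions
rest 'ccacdecb' ignored (set empty)
final: {}; accept 1 not in set

Answer: REJECT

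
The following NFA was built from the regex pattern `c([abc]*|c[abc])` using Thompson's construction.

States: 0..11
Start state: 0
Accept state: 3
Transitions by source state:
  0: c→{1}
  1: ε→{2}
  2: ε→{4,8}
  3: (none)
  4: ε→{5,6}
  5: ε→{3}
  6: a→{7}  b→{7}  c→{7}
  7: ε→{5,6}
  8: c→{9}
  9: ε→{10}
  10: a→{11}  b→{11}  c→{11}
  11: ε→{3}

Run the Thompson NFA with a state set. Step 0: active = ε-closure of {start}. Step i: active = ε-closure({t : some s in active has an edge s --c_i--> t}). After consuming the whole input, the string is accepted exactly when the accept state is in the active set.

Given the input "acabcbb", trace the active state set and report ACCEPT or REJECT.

S₀ = ε-closure({0}) = {0}
'a' @ 1: {}  — dead — no transitions
rest 'cabcbb' ignored (set empty)
after full input: {}  (accept=3 not in)

Answer: REJECT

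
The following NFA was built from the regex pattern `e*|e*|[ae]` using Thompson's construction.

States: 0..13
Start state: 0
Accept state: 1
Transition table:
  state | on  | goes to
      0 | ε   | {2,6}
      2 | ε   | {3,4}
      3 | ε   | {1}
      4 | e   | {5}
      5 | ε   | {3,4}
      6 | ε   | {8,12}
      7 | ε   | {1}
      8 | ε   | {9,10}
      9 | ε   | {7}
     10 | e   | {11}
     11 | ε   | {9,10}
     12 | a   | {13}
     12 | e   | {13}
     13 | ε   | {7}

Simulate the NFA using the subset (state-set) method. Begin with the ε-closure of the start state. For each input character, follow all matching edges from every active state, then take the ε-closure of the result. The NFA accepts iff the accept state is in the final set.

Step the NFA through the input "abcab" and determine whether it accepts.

S₀ = ε-closure({0}) = {0,1,2,3,4,6,7,8,9,10,12}
'a' @ 1: {1,7,13}  [accepting]
'b' @ 2: {}  — state set empty
rest 'cab' ignored (set empty)
after full input: {}  (accept=1 not in)

Answer: REJECT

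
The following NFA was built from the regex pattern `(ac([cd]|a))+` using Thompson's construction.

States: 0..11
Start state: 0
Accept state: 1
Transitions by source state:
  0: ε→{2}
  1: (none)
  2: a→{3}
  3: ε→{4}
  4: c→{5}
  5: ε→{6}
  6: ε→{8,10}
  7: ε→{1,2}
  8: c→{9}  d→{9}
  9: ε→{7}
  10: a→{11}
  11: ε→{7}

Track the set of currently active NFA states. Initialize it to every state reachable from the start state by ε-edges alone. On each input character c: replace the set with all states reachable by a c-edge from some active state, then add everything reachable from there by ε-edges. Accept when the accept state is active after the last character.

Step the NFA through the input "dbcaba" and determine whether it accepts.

Answer: REJECT

Derivation:
S₀ = ε-closure({0}) = {0,2}
'd' @ 1: {}  — state set empty
rest 'bcaba' ignored (set empty)
end set {} — state 1 not in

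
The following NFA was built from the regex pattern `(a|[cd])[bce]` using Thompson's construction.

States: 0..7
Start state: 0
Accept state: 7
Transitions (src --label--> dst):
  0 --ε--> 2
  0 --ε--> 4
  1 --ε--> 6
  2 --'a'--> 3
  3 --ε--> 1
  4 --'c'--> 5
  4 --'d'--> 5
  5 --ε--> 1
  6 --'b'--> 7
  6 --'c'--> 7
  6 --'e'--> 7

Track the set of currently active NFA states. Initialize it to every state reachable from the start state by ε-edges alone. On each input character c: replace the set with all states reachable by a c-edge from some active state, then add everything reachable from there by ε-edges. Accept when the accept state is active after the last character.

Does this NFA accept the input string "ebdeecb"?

Answer: REJECT

Trace:
S₀ = ε-closure({0}) = {0,2,4}
'e' @ 1: {}  — no active states
rest 'bdeecb' ignored (set empty)
after full input: {}  (accept=7 not in)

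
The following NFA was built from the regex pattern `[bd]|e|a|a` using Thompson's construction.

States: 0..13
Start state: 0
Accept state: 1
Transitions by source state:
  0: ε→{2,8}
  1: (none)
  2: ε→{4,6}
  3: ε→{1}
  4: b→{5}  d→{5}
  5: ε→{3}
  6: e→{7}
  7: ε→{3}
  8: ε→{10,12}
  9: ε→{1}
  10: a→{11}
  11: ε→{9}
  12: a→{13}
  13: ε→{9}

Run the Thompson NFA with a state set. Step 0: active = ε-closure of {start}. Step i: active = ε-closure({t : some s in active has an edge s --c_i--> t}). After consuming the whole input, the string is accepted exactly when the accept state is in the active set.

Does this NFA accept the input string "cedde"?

Answer: REJECT

Trace:
S₀ = ε-closure({0}) = {0,2,4,6,8,10,12}
'c' @ 1: {}  — dead — no transitions
rest 'edde' ignored (set empty)
end set {} — state 1 not in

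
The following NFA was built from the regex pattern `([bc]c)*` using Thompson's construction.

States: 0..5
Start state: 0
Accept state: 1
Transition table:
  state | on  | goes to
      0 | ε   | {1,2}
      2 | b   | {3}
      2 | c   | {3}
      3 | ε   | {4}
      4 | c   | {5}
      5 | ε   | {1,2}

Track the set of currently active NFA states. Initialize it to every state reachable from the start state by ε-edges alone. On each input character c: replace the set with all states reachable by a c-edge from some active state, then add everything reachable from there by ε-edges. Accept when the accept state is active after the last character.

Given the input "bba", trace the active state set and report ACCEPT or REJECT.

Answer: REJECT

Derivation:
initial (ε-close {0}): {0,1,2}
'b' @ 1: {3,4}
'b' @ 2: {}  — dead — no transitions
rest 'a' ignored (set empty)
after full input: {}  (accept=1 not in)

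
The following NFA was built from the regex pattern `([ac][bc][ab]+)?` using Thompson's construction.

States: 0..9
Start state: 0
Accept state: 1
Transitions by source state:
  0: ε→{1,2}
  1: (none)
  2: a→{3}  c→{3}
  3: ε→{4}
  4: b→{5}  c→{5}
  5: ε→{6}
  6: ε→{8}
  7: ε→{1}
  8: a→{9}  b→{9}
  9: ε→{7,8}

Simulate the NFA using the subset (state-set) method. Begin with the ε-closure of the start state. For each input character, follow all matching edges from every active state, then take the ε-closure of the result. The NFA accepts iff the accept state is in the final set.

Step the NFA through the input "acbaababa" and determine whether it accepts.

Answer: ACCEPT

Derivation:
initial (ε-close {0}): {0,1,2}
'a' @ 1: {3,4}
'c' @ 2: {5,6,8}
'b' @ 3: {1,7,8,9}  [accepting]
'a' @ 4: {1,7,8,9}  [accepting]
'a' @ 5: {1,7,8,9}  [accepting]
'b' @ 6: {1,7,8,9}  [accepting]
'a' @ 7: {1,7,8,9}  [accepting]
'b' @ 8: {1,7,8,9}  [accepting]
'a' @ 9: {1,7,8,9}  [accepting]
after full input: {1,7,8,9}  (accept=1 in)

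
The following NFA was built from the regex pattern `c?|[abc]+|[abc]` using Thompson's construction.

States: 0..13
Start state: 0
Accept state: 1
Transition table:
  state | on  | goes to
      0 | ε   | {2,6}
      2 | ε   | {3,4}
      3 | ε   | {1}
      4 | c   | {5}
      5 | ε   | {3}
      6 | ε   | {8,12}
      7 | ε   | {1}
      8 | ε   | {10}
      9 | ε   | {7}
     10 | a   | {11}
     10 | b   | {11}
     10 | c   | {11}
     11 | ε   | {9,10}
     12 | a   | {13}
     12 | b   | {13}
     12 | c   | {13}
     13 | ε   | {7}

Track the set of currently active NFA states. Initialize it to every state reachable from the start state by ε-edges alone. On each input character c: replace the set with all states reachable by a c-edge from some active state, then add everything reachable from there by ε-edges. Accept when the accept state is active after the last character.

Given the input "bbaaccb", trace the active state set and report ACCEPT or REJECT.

S₀ = ε-closure({0}) = {0,1,2,3,4,6,8,10,12}
'b' @ 1: {1,7,9,10,11,13}  (accept∈set)
'b' @ 2: {1,7,9,10,11}  (accept∈set)
'a' @ 3: {1,7,9,10,11}  (accept∈set)
'a' @ 4: {1,7,9,10,11}  (accept∈set)
'c' @ 5: {1,7,9,10,11}  (accept∈set)
'c' @ 6: {1,7,9,10,11}  (accept∈set)
'b' @ 7: {1,7,9,10,11}  (accept∈set)
final: {1,7,9,10,11}; accept 1 in set

Answer: ACCEPT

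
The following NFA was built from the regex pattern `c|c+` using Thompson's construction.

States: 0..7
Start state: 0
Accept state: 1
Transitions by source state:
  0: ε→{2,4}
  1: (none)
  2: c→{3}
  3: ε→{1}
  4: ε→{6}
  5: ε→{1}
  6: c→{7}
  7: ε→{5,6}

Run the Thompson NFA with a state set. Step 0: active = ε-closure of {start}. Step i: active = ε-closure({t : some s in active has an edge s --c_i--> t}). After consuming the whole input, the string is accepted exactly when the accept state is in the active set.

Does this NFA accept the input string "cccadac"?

Answer: REJECT

Trace:
initial (ε-close {0}): {0,2,4,6}
'c' @ 1: {1,3,5,6,7}  ✓accept
'c' @ 2: {1,5,6,7}  ✓accept
'c' @ 3: {1,5,6,7}  ✓accept
'a' @ 4: {}  — dead — no transitions
rest 'dac' ignored (set empty)
after full input: {}  (accept=1 not in)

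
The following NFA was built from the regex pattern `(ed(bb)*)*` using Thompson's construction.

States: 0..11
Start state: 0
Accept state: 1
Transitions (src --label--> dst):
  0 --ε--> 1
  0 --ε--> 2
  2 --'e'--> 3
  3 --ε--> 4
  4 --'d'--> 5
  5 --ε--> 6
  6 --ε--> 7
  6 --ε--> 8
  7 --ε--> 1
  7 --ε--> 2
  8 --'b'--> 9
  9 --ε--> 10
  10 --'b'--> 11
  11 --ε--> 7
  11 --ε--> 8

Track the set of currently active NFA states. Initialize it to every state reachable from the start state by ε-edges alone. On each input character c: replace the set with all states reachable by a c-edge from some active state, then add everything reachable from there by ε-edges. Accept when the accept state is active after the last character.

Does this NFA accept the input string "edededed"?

Answer: ACCEPT

Derivation:
start: ε-closure({0}) = {0,1,2}
'e' @ 1: {3,4}
'd' @ 2: {1,2,5,6,7,8}  [accepting]
'e' @ 3: {3,4}
'd' @ 4: {1,2,5,6,7,8}  [accepting]
'e' @ 5: {3,4}
'd' @ 6: {1,2,5,6,7,8}  [accepting]
'e' @ 7: {3,4}
'd' @ 8: {1,2,5,6,7,8}  [accepting]
after full input: {1,2,5,6,7,8}  (accept=1 in)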